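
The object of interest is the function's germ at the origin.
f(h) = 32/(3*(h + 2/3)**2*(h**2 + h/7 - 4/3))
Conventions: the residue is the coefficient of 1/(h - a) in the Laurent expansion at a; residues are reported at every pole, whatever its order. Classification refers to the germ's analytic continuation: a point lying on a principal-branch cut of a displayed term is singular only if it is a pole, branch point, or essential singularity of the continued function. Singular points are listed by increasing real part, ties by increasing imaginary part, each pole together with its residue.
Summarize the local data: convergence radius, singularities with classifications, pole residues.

Denominator factor (h**2 + h/7 - 4/3): discriminant 787/147, real irrational roots -1/14 + (1/42)*sqrt(2361) and -1/14 - (1/42)*sqrt(2361); poles of order 1, moduli -1/14 + (1/42)*sqrt(2361) and 1/14 + (1/42)*sqrt(2361).
Denominator factor (h + 2/3)^2: pole of order 2 at -2/3, modulus 2/3.
The radius of convergence is the smallest modulus among the singular points: 2/3.
The factor h**2 + h/7 - 4/3 splits as (h - a)(h - a') with a = -1/14 - (1/42)*sqrt(2361), a' = -1/14 + (1/42)*sqrt(2361). At the order-1 pole a set g(h) = (h - a)*f(h) = [32/(3*(h + 2/3)**2)] / (h - a').
Simple pole: residue = g(a) at a = -1/14 - (1/42)*sqrt(2361), which is -6300/961 - (125412/756307)*sqrt(2361).
At the order-2 pole -2/3 set g(h) = (h - (-2/3))^2*f(h) = 32/(3*(h**2 + h/7 - 4/3)).
Order-2 pole: residue = g'(a); g'(-2/3) = 12600/961, so the residue is 12600/961.
The factor h**2 + h/7 - 4/3 splits as (h - a)(h - a') with a = -1/14 + (1/42)*sqrt(2361), a' = -1/14 - (1/42)*sqrt(2361). At the order-1 pole a set g(h) = (h - a)*f(h) = [32/(3*(h + 2/3)**2)] / (h - a').
Simple pole: residue = g(a) at a = -1/14 + (1/42)*sqrt(2361), which is -6300/961 + (125412/756307)*sqrt(2361).
List the singular points by increasing real part (a conjugate pair: the negative imaginary part first).

Radius of convergence at 0: 2/3.
At -1/14 - (1/42)*sqrt(2361): a pole of order 1; residue -6300/961 - (125412/756307)*sqrt(2361).
At -2/3: a pole of order 2; residue 12600/961.
At -1/14 + (1/42)*sqrt(2361): a pole of order 1; residue -6300/961 + (125412/756307)*sqrt(2361).


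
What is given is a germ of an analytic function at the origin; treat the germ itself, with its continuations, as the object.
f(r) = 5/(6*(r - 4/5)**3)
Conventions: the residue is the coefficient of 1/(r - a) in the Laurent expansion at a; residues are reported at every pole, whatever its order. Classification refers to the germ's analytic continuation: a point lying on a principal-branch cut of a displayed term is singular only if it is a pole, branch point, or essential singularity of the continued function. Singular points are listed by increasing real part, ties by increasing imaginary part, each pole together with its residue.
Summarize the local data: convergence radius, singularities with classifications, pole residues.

Radius of convergence at 0: 4/5.
At 4/5: a pole of order 3; residue 0.

Denominator factor (r - 4/5)^3: pole of order 3 at 4/5, modulus 4/5.
The radius of convergence is the smallest modulus among the singular points: 4/5.
At the order-3 pole 4/5 set g(r) = (r - (4/5))^3*f(r) = 5/6.
Order-3 pole: residue = g''(a)/2; g''(4/5) = 0, so the residue is 0.


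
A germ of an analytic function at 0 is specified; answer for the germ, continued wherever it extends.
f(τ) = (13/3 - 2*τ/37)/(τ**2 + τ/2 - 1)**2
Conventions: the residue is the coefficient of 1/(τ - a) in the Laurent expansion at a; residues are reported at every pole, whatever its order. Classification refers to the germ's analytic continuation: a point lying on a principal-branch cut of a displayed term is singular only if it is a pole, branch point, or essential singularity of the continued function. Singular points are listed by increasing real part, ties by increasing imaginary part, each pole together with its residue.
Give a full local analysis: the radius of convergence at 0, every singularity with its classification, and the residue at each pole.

Denominator factor (τ**2 + τ/2 - 1)^2: discriminant 17/4, real irrational roots -1/4 + (1/4)*sqrt(17) and -1/4 - (1/4)*sqrt(17); poles of order 2, moduli -1/4 + (1/4)*sqrt(17) and 1/4 + (1/4)*sqrt(17).
The radius of convergence is the smallest modulus among the singular points: -1/4 + (1/4)*sqrt(17).
The factor τ**2 + τ/2 - 1 splits as (τ - a)(τ - a') with a = -1/4 - (1/4)*sqrt(17), a' = -1/4 + (1/4)*sqrt(17). At the order-2 pole a set g(τ) = (τ - a)^2*f(τ) = [13/3 - 2*τ/37] / (τ - a')^2.
Order-2 pole: residue = g'(a); g'(-1/4 - (1/4)*sqrt(17)) = (7720/32079)*sqrt(17), so the residue is (7720/32079)*sqrt(17).
The factor τ**2 + τ/2 - 1 splits as (τ - a)(τ - a') with a = -1/4 + (1/4)*sqrt(17), a' = -1/4 - (1/4)*sqrt(17). At the order-2 pole a set g(τ) = (τ - a)^2*f(τ) = [13/3 - 2*τ/37] / (τ - a')^2.
Order-2 pole: residue = g'(a); g'(-1/4 + (1/4)*sqrt(17)) = -(7720/32079)*sqrt(17), so the residue is -(7720/32079)*sqrt(17).
List the singular points by increasing real part (a conjugate pair: the negative imaginary part first).

Radius of convergence at 0: -1/4 + (1/4)*sqrt(17).
At -1/4 - (1/4)*sqrt(17): a pole of order 2; residue (7720/32079)*sqrt(17).
At -1/4 + (1/4)*sqrt(17): a pole of order 2; residue -(7720/32079)*sqrt(17).


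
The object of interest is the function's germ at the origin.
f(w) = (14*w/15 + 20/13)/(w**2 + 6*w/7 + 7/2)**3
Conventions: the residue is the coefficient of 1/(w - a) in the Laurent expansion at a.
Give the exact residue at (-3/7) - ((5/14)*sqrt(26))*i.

The residue is ((1865577/892531250)*sqrt(26))*i.

The factor w**2 + 6*w/7 + 7/2 splits as (w - a)(w - a') with a = (-3/7) - ((5/14)*sqrt(26))*i, a' = (-3/7) + ((5/14)*sqrt(26))*i. At the order-3 pole a set g(w) = (w - a)^3*f(w) = [14*w/15 + 20/13] / (w - a')^3.
Order-3 pole: residue = g''(a)/2; g''((-3/7) - ((5/14)*sqrt(26))*i) = ((1865577/446265625)*sqrt(26))*i, so the residue is ((1865577/892531250)*sqrt(26))*i.


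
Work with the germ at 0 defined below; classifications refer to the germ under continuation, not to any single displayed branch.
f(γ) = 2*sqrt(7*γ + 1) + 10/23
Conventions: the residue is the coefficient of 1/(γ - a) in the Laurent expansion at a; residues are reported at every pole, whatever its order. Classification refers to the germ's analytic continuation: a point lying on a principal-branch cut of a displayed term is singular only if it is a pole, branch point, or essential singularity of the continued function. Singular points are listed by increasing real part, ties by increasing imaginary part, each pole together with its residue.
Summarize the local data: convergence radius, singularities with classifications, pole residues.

Branch term (2)*sqrt(1 - γ/(-1/7)): its argument vanishes at γ = -1/7, a square-root branch point, modulus 1/7.
The radius of convergence is the smallest modulus among the singular points: 1/7.

Radius of convergence at 0: 1/7.
At -1/7: an algebraic (square-root) branch point.


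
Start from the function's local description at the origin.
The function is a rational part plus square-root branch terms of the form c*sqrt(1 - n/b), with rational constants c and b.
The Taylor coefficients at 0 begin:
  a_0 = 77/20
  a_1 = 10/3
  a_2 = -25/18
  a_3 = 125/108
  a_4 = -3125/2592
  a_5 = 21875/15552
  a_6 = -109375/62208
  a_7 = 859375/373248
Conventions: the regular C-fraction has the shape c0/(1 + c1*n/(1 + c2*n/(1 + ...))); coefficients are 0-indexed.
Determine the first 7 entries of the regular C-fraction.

The regular C-fraction coefficients are [77/20, -200/231, 395/308, 385/2844, 1985/2844, 395/1588, 2785/4764].

Taylor coefficients (read off): a_0 = 77/20, a_1 = 10/3, a_2 = -25/18, a_3 = 125/108, a_4 = -3125/2592, a_5 = 21875/15552, a_6 = -109375/62208.
c0 = a_0 = 77/20. Peel one level at a time: if S = 1 + c*n/S' with S'(0) = 1, then c is the n-coefficient of S and S' = c*n/(S - 1).
S_1 = c0/f = 1 + (-200/231)*n + (19750/17787)*n^2 + ...; c1 = -200/231.
S_2 = c1*n/(S_1 - 1) = 1 + (395/308)*n + (-25/144)*n^2 + ...; c2 = 395/308.
S_3 = c2*n/(S_2 - 1) = 1 + (385/2844)*n + (-764225/8088336)*n^2 + ...; c3 = 385/2844.
S_4 = c3*n/(S_3 - 1) = 1 + (1985/2844)*n + (-25/144)*n^2 + ...; c4 = 1985/2844.
S_5 = c4*n/(S_4 - 1) = 1 + (395/1588)*n + (-1100075/7565232)*n^2 + ...; c5 = 395/1588.
S_6 = c5*n/(S_5 - 1) = 1 + (2785/4764)*n + ...; c6 = 2785/4764.


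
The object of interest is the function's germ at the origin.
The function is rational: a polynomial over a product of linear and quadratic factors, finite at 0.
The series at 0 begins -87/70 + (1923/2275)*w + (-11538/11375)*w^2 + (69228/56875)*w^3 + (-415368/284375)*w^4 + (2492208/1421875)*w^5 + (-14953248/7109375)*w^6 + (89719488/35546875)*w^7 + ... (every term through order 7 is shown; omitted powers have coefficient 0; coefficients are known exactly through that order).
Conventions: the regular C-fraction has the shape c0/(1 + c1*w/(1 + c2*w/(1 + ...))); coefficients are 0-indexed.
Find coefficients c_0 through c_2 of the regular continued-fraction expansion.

Taylor coefficients (read off): a_0 = -87/70, a_1 = 1923/2275, a_2 = -11538/11375.
c0 = a_0 = -87/70. Peel one level at a time: if S = 1 + c*w/S' with S'(0) = 1, then c is the w-coefficient of S and S' = c*w/(S - 1).
S_1 = c0/f = 1 + (1282/1885)*w + (-251272/710645)*w^2 + ...; c1 = 1282/1885.
S_2 = c1*w/(S_1 - 1) = 1 + (196/377)*w + ...; c2 = 196/377.

The regular C-fraction coefficients are [-87/70, 1282/1885, 196/377].


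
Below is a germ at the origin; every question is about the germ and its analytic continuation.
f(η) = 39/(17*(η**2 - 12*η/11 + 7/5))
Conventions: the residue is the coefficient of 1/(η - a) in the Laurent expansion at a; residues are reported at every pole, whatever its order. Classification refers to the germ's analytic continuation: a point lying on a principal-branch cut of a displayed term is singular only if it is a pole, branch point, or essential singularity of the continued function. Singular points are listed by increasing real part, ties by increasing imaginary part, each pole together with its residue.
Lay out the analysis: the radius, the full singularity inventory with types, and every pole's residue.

Radius of convergence at 0: (1/5)*sqrt(35).
At (6/11) - ((1/55)*sqrt(3335))*i: a pole of order 1; residue ((429/22678)*sqrt(3335))*i.
At (6/11) + ((1/55)*sqrt(3335))*i: a pole of order 1; residue -((429/22678)*sqrt(3335))*i.

Denominator factor (η**2 - 12*η/11 + 7/5): discriminant -2668/605, complex-conjugate roots (6/11) + ((1/55)*sqrt(3335))*i and (6/11) - ((1/55)*sqrt(3335))*i; poles of order 1, moduli (1/5)*sqrt(35) and (1/5)*sqrt(35).
The radius of convergence is the smallest modulus among the singular points: (1/5)*sqrt(35).
The factor η**2 - 12*η/11 + 7/5 splits as (η - a)(η - a') with a = (6/11) - ((1/55)*sqrt(3335))*i, a' = (6/11) + ((1/55)*sqrt(3335))*i. At the order-1 pole a set g(η) = (η - a)*f(η) = [39/17] / (η - a').
Simple pole: residue = g(a) at a = (6/11) - ((1/55)*sqrt(3335))*i, which is ((429/22678)*sqrt(3335))*i.
The factor η**2 - 12*η/11 + 7/5 splits as (η - a)(η - a') with a = (6/11) + ((1/55)*sqrt(3335))*i, a' = (6/11) - ((1/55)*sqrt(3335))*i. At the order-1 pole a set g(η) = (η - a)*f(η) = [39/17] / (η - a').
Simple pole: residue = g(a) at a = (6/11) + ((1/55)*sqrt(3335))*i, which is -((429/22678)*sqrt(3335))*i.
List the singular points by increasing real part (a conjugate pair: the negative imaginary part first).


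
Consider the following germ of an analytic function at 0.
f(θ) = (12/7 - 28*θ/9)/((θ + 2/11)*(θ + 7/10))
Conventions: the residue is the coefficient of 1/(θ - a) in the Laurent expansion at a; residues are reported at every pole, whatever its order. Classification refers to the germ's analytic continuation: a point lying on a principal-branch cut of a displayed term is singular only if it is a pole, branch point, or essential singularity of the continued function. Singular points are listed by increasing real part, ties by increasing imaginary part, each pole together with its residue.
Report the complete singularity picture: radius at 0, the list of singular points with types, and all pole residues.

Radius of convergence at 0: 2/11.
At -7/10: a pole of order 1; residue -26972/3591.
At -2/11: a pole of order 1; residue 15800/3591.

Denominator factor (θ + 7/10): pole of order 1 at -7/10, modulus 7/10.
Denominator factor (θ + 2/11): pole of order 1 at -2/11, modulus 2/11.
The radius of convergence is the smallest modulus among the singular points: 2/11.
At the order-1 pole -7/10 set g(θ) = (θ - (-7/10))*f(θ) = (12/7 - 28*θ/9)/(θ + 2/11).
Simple pole: residue = g(a) at a = -7/10, which is -26972/3591.
At the order-1 pole -2/11 set g(θ) = (θ - (-2/11))*f(θ) = (12/7 - 28*θ/9)/(θ + 7/10).
Simple pole: residue = g(a) at a = -2/11, which is 15800/3591.
List the singular points by increasing real part (a conjugate pair: the negative imaginary part first).


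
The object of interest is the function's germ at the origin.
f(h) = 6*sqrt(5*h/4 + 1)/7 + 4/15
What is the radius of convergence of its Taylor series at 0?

Branch term (6/7)*sqrt(1 - h/(-4/5)): its argument vanishes at h = -4/5, a square-root branch point, modulus 4/5.
The radius of convergence is the smallest modulus among the singular points: 4/5.

The radius of convergence is 4/5.


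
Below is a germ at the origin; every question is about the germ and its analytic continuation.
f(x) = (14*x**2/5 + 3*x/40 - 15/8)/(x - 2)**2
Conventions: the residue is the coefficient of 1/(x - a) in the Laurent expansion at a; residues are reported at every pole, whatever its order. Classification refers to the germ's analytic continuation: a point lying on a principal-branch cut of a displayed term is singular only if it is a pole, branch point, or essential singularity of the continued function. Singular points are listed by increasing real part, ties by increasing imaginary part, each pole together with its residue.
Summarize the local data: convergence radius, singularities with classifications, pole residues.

Denominator factor (x - 2)^2: pole of order 2 at 2, modulus 2.
The radius of convergence is the smallest modulus among the singular points: 2.
At the order-2 pole 2 set g(x) = (x - (2))^2*f(x) = 14*x**2/5 + 3*x/40 - 15/8.
Order-2 pole: residue = g'(a); g'(2) = 451/40, so the residue is 451/40.

Radius of convergence at 0: 2.
At 2: a pole of order 2; residue 451/40.


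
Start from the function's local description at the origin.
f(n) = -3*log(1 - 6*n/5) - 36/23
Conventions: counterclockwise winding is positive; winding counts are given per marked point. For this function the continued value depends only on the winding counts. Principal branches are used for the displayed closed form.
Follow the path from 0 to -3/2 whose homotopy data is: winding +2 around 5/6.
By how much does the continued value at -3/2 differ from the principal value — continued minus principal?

Continued minus principal equals -(12)*pi*i.

The rational part is single-valued and drops out of the difference; each branch term changes only by its own monodromy.
(-3)*log(1 - n/(5/6)): each positive loop around 5/6 adds 2*pi*i to the log, so winding +2 contributes (-3)*(2)*2*pi*i = -(12)*pi*i.
Summing the contributions at n = -3/2 gives -(12)*pi*i.


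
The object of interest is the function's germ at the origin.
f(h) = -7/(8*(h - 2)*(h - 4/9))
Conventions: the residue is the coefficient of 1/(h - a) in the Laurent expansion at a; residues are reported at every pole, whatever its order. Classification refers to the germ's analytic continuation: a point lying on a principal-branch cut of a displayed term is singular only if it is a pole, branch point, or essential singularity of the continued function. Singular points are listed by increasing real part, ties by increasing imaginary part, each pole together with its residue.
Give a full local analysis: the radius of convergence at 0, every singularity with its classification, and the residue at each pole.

Radius of convergence at 0: 4/9.
At 4/9: a pole of order 1; residue 9/16.
At 2: a pole of order 1; residue -9/16.

Denominator factor (h - 2): pole of order 1 at 2, modulus 2.
Denominator factor (h - 4/9): pole of order 1 at 4/9, modulus 4/9.
The radius of convergence is the smallest modulus among the singular points: 4/9.
At the order-1 pole 4/9 set g(h) = (h - (4/9))*f(h) = -7/(8*(h - 2)).
Simple pole: residue = g(a) at a = 4/9, which is 9/16.
At the order-1 pole 2 set g(h) = (h - (2))*f(h) = -7/(8*(h - 4/9)).
Simple pole: residue = g(a) at a = 2, which is -9/16.
List the singular points by increasing real part (a conjugate pair: the negative imaginary part first).


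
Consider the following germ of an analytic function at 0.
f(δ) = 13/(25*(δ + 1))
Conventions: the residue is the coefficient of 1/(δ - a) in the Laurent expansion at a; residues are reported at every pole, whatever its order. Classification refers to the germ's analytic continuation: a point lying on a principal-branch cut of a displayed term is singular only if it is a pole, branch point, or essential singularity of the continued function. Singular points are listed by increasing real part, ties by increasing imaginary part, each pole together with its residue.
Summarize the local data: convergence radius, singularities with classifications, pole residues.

Radius of convergence at 0: 1.
At -1: a pole of order 1; residue 13/25.

Denominator factor (δ + 1): pole of order 1 at -1, modulus 1.
The radius of convergence is the smallest modulus among the singular points: 1.
At the order-1 pole -1 set g(δ) = (δ - (-1))*f(δ) = 13/25.
Simple pole: residue = g(a) at a = -1, which is 13/25.


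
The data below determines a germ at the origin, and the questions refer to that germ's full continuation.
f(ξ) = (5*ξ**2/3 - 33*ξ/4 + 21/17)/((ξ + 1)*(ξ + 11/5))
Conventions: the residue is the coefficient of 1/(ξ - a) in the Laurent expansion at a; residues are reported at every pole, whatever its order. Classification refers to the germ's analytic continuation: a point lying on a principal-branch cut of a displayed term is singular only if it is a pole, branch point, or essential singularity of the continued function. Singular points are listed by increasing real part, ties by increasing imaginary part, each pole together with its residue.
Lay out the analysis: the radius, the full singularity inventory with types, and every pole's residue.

Radius of convergence at 0: 1.
At -11/5: a pole of order 1; residue -28001/1224.
At -1: a pole of order 1; residue 11375/1224.

Denominator factor (ξ + 1): pole of order 1 at -1, modulus 1.
Denominator factor (ξ + 11/5): pole of order 1 at -11/5, modulus 11/5.
The radius of convergence is the smallest modulus among the singular points: 1.
At the order-1 pole -11/5 set g(ξ) = (ξ - (-11/5))*f(ξ) = (5*ξ**2/3 - 33*ξ/4 + 21/17)/(ξ + 1).
Simple pole: residue = g(a) at a = -11/5, which is -28001/1224.
At the order-1 pole -1 set g(ξ) = (ξ - (-1))*f(ξ) = (5*ξ**2/3 - 33*ξ/4 + 21/17)/(ξ + 11/5).
Simple pole: residue = g(a) at a = -1, which is 11375/1224.
List the singular points by increasing real part (a conjugate pair: the negative imaginary part first).


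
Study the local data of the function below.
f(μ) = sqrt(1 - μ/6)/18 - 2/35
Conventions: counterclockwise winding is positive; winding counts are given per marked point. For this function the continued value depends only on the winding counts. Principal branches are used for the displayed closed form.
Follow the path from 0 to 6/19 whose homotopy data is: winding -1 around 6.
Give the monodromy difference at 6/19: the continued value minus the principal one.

Continued minus principal equals -(1/57)*sqrt(38).

The rational part is single-valued and drops out of the difference; each branch term changes only by its own monodromy.
(1/18)*sqrt(1 - μ/(6)): winding -1 is odd, the square root flips sign, contributing -2*(1/18)*sqrt(1 - (6/19)/(6)) = -2*(1/18)*sqrt(18/19) = -(1/57)*sqrt(38).
Summing the contributions at μ = 6/19 gives -(1/57)*sqrt(38).


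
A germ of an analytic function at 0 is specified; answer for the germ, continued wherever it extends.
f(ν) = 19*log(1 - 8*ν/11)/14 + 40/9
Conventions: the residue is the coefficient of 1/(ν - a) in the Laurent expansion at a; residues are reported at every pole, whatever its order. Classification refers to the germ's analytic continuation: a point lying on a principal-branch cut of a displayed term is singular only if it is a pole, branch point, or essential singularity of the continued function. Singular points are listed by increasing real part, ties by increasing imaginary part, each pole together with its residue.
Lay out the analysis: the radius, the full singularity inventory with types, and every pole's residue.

Branch term (19/14)*log(1 - ν/(11/8)): its argument vanishes at ν = 11/8, a logarithmic branch point, modulus 11/8.
The radius of convergence is the smallest modulus among the singular points: 11/8.

Radius of convergence at 0: 11/8.
At 11/8: a logarithmic branch point.


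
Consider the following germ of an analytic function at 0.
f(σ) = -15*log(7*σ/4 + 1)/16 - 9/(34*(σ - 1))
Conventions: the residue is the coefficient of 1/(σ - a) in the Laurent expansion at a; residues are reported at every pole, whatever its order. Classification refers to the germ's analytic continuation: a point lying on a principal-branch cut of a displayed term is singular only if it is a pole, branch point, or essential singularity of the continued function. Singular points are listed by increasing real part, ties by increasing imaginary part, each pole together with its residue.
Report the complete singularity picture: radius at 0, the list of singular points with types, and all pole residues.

Denominator factor (σ - 1): pole of order 1 at 1, modulus 1.
Branch term (-15/16)*log(1 - σ/(-4/7)): its argument vanishes at σ = -4/7, a logarithmic branch point, modulus 4/7.
The radius of convergence is the smallest modulus among the singular points: 4/7.
The branch term is analytic at 1 and contributes nothing to the residue; only the rational part matters.
At the order-1 pole 1 set g(σ) = (σ - (1))*(rational part) = -9/34.
Simple pole: residue = g(a) at a = 1, which is -9/34.
List the singular points by increasing real part (a conjugate pair: the negative imaginary part first).

Radius of convergence at 0: 4/7.
At -4/7: a logarithmic branch point.
At 1: a pole of order 1; residue -9/34.


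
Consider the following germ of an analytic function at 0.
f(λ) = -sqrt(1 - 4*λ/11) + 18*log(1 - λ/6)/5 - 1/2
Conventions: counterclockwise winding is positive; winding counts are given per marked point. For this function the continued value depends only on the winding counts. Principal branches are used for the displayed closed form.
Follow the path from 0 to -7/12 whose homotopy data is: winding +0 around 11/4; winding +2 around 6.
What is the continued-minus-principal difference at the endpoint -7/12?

The rational part is single-valued and drops out of the difference; each branch term changes only by its own monodromy.
(18/5)*log(1 - λ/(6)): each positive loop around 6 adds 2*pi*i to the log, so winding +2 contributes (18/5)*(2)*2*pi*i = (72/5)*pi*i.
(-1)*sqrt(1 - λ/(11/4)): winding +0 is even, the square root returns to the same sheet, contribution 0.
Summing the contributions at λ = -7/12 gives (72/5)*pi*i.

Continued minus principal equals (72/5)*pi*i.


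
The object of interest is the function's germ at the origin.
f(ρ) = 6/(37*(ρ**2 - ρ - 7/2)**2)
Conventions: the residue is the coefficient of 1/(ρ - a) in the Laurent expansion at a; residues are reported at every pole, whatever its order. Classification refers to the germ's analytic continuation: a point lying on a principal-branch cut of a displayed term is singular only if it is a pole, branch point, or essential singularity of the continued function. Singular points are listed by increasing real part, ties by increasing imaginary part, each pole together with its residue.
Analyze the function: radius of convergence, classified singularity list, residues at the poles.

Radius of convergence at 0: -1/2 + (1/2)*sqrt(15).
At 1/2 - (1/2)*sqrt(15): a pole of order 2; residue (4/2775)*sqrt(15).
At 1/2 + (1/2)*sqrt(15): a pole of order 2; residue -(4/2775)*sqrt(15).

Denominator factor (ρ**2 - ρ - 7/2)^2: discriminant 15, real irrational roots 1/2 + (1/2)*sqrt(15) and 1/2 - (1/2)*sqrt(15); poles of order 2, moduli 1/2 + (1/2)*sqrt(15) and -1/2 + (1/2)*sqrt(15).
The radius of convergence is the smallest modulus among the singular points: -1/2 + (1/2)*sqrt(15).
The factor ρ**2 - ρ - 7/2 splits as (ρ - a)(ρ - a') with a = 1/2 - (1/2)*sqrt(15), a' = 1/2 + (1/2)*sqrt(15). At the order-2 pole a set g(ρ) = (ρ - a)^2*f(ρ) = [6/37] / (ρ - a')^2.
Order-2 pole: residue = g'(a); g'(1/2 - (1/2)*sqrt(15)) = (4/2775)*sqrt(15), so the residue is (4/2775)*sqrt(15).
The factor ρ**2 - ρ - 7/2 splits as (ρ - a)(ρ - a') with a = 1/2 + (1/2)*sqrt(15), a' = 1/2 - (1/2)*sqrt(15). At the order-2 pole a set g(ρ) = (ρ - a)^2*f(ρ) = [6/37] / (ρ - a')^2.
Order-2 pole: residue = g'(a); g'(1/2 + (1/2)*sqrt(15)) = -(4/2775)*sqrt(15), so the residue is -(4/2775)*sqrt(15).
List the singular points by increasing real part (a conjugate pair: the negative imaginary part first).


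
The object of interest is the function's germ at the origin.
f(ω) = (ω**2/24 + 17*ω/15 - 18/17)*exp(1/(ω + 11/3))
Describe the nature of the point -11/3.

The point is an essential singularity.

The exponent 1/(ω - (-11/3)) has a pole at -11/3, so exp(1/(ω - (-11/3))) takes every nonzero value near it: an essential singularity (not a pole of any order).


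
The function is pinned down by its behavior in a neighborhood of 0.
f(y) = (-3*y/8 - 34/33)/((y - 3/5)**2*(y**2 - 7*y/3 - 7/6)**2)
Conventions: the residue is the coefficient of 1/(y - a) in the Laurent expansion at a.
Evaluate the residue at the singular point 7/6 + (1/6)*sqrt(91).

The factor y**2 - 7*y/3 - 7/6 splits as (y - a)(y - a') with a = 7/6 + (1/6)*sqrt(91), a' = 7/6 - (1/6)*sqrt(91). At the order-2 pole a set g(y) = (y - a)^2*f(y) = [(-3*y/8 - 34/33)/(y - 3/5)**2] / (y - a')^2.
Order-2 pole: residue = g'(a); g'(7/6 + (1/6)*sqrt(91)) = -149825625/1595646404 + (9710872125/600615812342)*sqrt(91), so the residue is -149825625/1595646404 + (9710872125/600615812342)*sqrt(91).

The residue is -149825625/1595646404 + (9710872125/600615812342)*sqrt(91).


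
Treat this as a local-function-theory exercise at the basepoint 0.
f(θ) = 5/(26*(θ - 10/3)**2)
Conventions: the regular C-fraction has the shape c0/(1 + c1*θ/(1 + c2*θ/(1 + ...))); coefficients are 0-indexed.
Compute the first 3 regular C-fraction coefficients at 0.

Taylor coefficients (expand at 0): a_0 = 9/520, a_1 = 27/2600, a_2 = 243/52000.
c0 = a_0 = 9/520. Peel one level at a time: if S = 1 + c*θ/S' with S'(0) = 1, then c is the θ-coefficient of S and S' = c*θ/(S - 1).
S_1 = c0/f = 1 + (-3/5)*θ + (9/100)*θ^2 + ...; c1 = -3/5.
S_2 = c1*θ/(S_1 - 1) = 1 + (3/20)*θ + ...; c2 = 3/20.

The regular C-fraction coefficients are [9/520, -3/5, 3/20].


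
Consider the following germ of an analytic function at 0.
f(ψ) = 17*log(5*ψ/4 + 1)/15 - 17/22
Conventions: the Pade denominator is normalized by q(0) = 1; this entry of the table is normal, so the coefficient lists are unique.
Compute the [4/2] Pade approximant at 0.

Taylor coefficients needed (expand at 0): a_0 = -17/22, a_1 = 17/12, a_2 = -85/96, a_3 = 425/576, a_4 = -2125/3072, a_5 = 2125/3072, a_6 = -53125/73728.
Write the denominator as Q(ψ) = 1 + q1*ψ + q2*ψ^2. Requiring Q*f - P = O(ψ^7) with deg P <= 4 kills the coefficients of ψ^5..ψ^6 in Q*f:
  ψ^5: a_5 + q1*a_4 + q2*a_3 = 0, i.e. 2125/3072 + (-2125/3072)*q1 + (425/576)*q2 = 0.
  ψ^6: a_6 + q1*a_5 + q2*a_4 = 0, i.e. -53125/73728 + (2125/3072)*q1 + (-2125/3072)*q2 = 0.
Solving this linear system: q1 = 5/3, q2 = 5/8.
The numerator is Q*f truncated at degree 4: P0 = a_0 = -17/22; P1 = a_1 + q1*a_0 = 17/132; P2 = a_2 + q1*a_1 + q2*a_0 = 3145/3168; P3 = a_3 + q1*a_2 + q2*a_1 = 85/576; P4 = a_4 + q1*a_3 + q2*a_2 = -425/27648.

The Pade approximant has numerator coefficients [-17/22, 17/132, 3145/3168, 85/576, -425/27648]; denominator coefficients [1, 5/3, 5/8].


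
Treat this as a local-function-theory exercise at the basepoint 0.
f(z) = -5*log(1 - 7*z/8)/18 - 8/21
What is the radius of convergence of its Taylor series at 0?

Branch term (-5/18)*log(1 - z/(8/7)): its argument vanishes at z = 8/7, a logarithmic branch point, modulus 8/7.
The radius of convergence is the smallest modulus among the singular points: 8/7.

The radius of convergence is 8/7.


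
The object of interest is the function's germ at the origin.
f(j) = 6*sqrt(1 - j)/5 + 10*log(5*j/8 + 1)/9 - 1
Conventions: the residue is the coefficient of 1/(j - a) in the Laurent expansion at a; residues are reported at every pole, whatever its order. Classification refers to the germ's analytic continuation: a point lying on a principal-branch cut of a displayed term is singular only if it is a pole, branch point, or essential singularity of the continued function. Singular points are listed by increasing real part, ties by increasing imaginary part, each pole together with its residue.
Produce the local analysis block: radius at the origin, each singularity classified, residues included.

Radius of convergence at 0: 1.
At -8/5: a logarithmic branch point.
At 1: an algebraic (square-root) branch point.

Branch term (10/9)*log(1 - j/(-8/5)): its argument vanishes at j = -8/5, a logarithmic branch point, modulus 8/5.
Branch term (6/5)*sqrt(1 - j/(1)): its argument vanishes at j = 1, a square-root branch point, modulus 1.
The radius of convergence is the smallest modulus among the singular points: 1.
List the singular points by increasing real part (a conjugate pair: the negative imaginary part first).


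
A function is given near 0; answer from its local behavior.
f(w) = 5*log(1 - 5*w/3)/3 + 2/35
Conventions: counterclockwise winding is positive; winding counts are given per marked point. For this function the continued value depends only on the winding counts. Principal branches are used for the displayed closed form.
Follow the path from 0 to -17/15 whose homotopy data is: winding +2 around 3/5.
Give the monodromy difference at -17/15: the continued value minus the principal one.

Continued minus principal equals (20/3)*pi*i.

The rational part is single-valued and drops out of the difference; each branch term changes only by its own monodromy.
(5/3)*log(1 - w/(3/5)): each positive loop around 3/5 adds 2*pi*i to the log, so winding +2 contributes (5/3)*(2)*2*pi*i = (20/3)*pi*i.
Summing the contributions at w = -17/15 gives (20/3)*pi*i.


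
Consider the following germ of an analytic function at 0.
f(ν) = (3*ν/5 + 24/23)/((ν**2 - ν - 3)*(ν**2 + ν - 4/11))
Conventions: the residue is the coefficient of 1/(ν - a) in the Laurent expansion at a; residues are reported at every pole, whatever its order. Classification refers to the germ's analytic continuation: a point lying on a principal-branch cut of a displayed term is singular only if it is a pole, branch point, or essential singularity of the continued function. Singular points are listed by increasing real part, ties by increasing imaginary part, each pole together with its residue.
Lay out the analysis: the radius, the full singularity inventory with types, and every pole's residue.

Radius of convergence at 0: -1/2 + (3/22)*sqrt(33).
At 1/2 - (1/2)*sqrt(13): a pole of order 1; residue -781/690 - (3047/8970)*sqrt(13).
At -1/2 - (3/22)*sqrt(33): a pole of order 1; residue 781/690 + (11/46)*sqrt(33).
At -1/2 + (3/22)*sqrt(33): a pole of order 1; residue 781/690 - (11/46)*sqrt(33).
At 1/2 + (1/2)*sqrt(13): a pole of order 1; residue -781/690 + (3047/8970)*sqrt(13).

Denominator factor (ν**2 - ν - 3): discriminant 13, real irrational roots 1/2 + (1/2)*sqrt(13) and 1/2 - (1/2)*sqrt(13); poles of order 1, moduli 1/2 + (1/2)*sqrt(13) and -1/2 + (1/2)*sqrt(13).
Denominator factor (ν**2 + ν - 4/11): discriminant 27/11, real irrational roots -1/2 + (3/22)*sqrt(33) and -1/2 - (3/22)*sqrt(33); poles of order 1, moduli -1/2 + (3/22)*sqrt(33) and 1/2 + (3/22)*sqrt(33).
The radius of convergence is the smallest modulus among the singular points: -1/2 + (3/22)*sqrt(33).
The factor ν**2 - ν - 3 splits as (ν - a)(ν - a') with a = 1/2 - (1/2)*sqrt(13), a' = 1/2 + (1/2)*sqrt(13). At the order-1 pole a set g(ν) = (ν - a)*f(ν) = [(3*ν/5 + 24/23)/(ν**2 + ν - 4/11)] / (ν - a').
Simple pole: residue = g(a) at a = 1/2 - (1/2)*sqrt(13), which is -781/690 - (3047/8970)*sqrt(13).
The factor ν**2 + ν - 4/11 splits as (ν - a)(ν - a') with a = -1/2 - (3/22)*sqrt(33), a' = -1/2 + (3/22)*sqrt(33). At the order-1 pole a set g(ν) = (ν - a)*f(ν) = [(3*ν/5 + 24/23)/(ν**2 - ν - 3)] / (ν - a').
Simple pole: residue = g(a) at a = -1/2 - (3/22)*sqrt(33), which is 781/690 + (11/46)*sqrt(33).
The factor ν**2 + ν - 4/11 splits as (ν - a)(ν - a') with a = -1/2 + (3/22)*sqrt(33), a' = -1/2 - (3/22)*sqrt(33). At the order-1 pole a set g(ν) = (ν - a)*f(ν) = [(3*ν/5 + 24/23)/(ν**2 - ν - 3)] / (ν - a').
Simple pole: residue = g(a) at a = -1/2 + (3/22)*sqrt(33), which is 781/690 - (11/46)*sqrt(33).
The factor ν**2 - ν - 3 splits as (ν - a)(ν - a') with a = 1/2 + (1/2)*sqrt(13), a' = 1/2 - (1/2)*sqrt(13). At the order-1 pole a set g(ν) = (ν - a)*f(ν) = [(3*ν/5 + 24/23)/(ν**2 + ν - 4/11)] / (ν - a').
Simple pole: residue = g(a) at a = 1/2 + (1/2)*sqrt(13), which is -781/690 + (3047/8970)*sqrt(13).
List the singular points by increasing real part (a conjugate pair: the negative imaginary part first).


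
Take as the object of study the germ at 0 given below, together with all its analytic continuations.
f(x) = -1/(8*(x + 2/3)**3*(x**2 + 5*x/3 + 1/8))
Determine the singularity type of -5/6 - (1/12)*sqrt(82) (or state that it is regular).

The point is a pole of order 1.

The denominator factor x**2 + 5*x/3 + 1/8 vanishes at -5/6 - (1/12)*sqrt(82) and appears to the power 1; the numerator there equals -1/8, nonzero, and no other factor vanishes.
Hence a pole whose order is the multiplicity, 1.


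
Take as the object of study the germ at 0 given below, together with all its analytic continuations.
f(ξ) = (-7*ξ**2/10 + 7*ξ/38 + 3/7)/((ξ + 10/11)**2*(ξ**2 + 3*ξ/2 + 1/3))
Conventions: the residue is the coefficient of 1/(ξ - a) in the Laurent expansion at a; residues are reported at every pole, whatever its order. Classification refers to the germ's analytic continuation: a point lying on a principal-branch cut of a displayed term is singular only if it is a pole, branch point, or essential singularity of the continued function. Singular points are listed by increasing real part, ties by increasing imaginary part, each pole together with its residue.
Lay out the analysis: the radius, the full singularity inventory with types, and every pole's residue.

Denominator factor (ξ**2 + 3*ξ/2 + 1/3): discriminant 11/12, real irrational roots -3/4 + (1/12)*sqrt(33) and -3/4 - (1/12)*sqrt(33); poles of order 1, moduli 3/4 - (1/12)*sqrt(33) and 3/4 + (1/12)*sqrt(33).
Denominator factor (ξ + 10/11)^2: pole of order 2 at -10/11, modulus 10/11.
The radius of convergence is the smallest modulus among the singular points: 3/4 - (1/12)*sqrt(33).
The factor ξ**2 + 3*ξ/2 + 1/3 splits as (ξ - a)(ξ - a') with a = -3/4 - (1/12)*sqrt(33), a' = -3/4 + (1/12)*sqrt(33). At the order-1 pole a set g(ξ) = (ξ - a)*f(ξ) = [(-7*ξ**2/10 + 7*ξ/38 + 3/7)/(ξ + 10/11)**2] / (ξ - a').
Simple pole: residue = g(a) at a = -3/4 - (1/12)*sqrt(33), which is 996435/208088 + (5006287/7283080)*sqrt(33).
At the order-2 pole -10/11 set g(ξ) = (ξ - (-10/11))^2*f(ξ) = (-7*ξ**2/10 + 7*ξ/38 + 3/7)/(ξ**2 + 3*ξ/2 + 1/3).
Order-2 pole: residue = g'(a); g'(-10/11) = -996435/104044, so the residue is -996435/104044.
The factor ξ**2 + 3*ξ/2 + 1/3 splits as (ξ - a)(ξ - a') with a = -3/4 + (1/12)*sqrt(33), a' = -3/4 - (1/12)*sqrt(33). At the order-1 pole a set g(ξ) = (ξ - a)*f(ξ) = [(-7*ξ**2/10 + 7*ξ/38 + 3/7)/(ξ + 10/11)**2] / (ξ - a').
Simple pole: residue = g(a) at a = -3/4 + (1/12)*sqrt(33), which is 996435/208088 - (5006287/7283080)*sqrt(33).
List the singular points by increasing real part (a conjugate pair: the negative imaginary part first).

Radius of convergence at 0: 3/4 - (1/12)*sqrt(33).
At -3/4 - (1/12)*sqrt(33): a pole of order 1; residue 996435/208088 + (5006287/7283080)*sqrt(33).
At -10/11: a pole of order 2; residue -996435/104044.
At -3/4 + (1/12)*sqrt(33): a pole of order 1; residue 996435/208088 - (5006287/7283080)*sqrt(33).


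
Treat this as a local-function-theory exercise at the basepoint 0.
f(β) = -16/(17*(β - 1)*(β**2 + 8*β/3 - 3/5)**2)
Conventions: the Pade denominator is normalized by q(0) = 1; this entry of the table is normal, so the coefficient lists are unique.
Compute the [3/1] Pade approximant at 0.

The Pade approximant has numerator coefficients [400/153, 1580326000/156628701, 142131062000/4228974927, 30003490000/369522081]; denominator coefficients [1, -18517826/3071151].

Taylor coefficients needed (expand at 0): a_0 = 400/153, a_1 = 35600/1377, a_2 = 782800/4131, a_3 = 136495600/111537, a_4 = 7407130400/1003833.
Write the denominator as Q(β) = 1 + q1*β. Requiring Q*f - P = O(β^5) with deg P <= 3 kills the coefficients of β^4..β^4 in Q*f:
  β^4: a_4 + q1*a_3 = 0, i.e. 7407130400/1003833 + (136495600/111537)*q1 = 0.
Solving this linear system: q1 = -18517826/3071151.
The numerator is Q*f truncated at degree 3: P0 = a_0 = 400/153; P1 = a_1 + q1*a_0 = 1580326000/156628701; P2 = a_2 + q1*a_1 = 142131062000/4228974927; P3 = a_3 + q1*a_2 = 30003490000/369522081.


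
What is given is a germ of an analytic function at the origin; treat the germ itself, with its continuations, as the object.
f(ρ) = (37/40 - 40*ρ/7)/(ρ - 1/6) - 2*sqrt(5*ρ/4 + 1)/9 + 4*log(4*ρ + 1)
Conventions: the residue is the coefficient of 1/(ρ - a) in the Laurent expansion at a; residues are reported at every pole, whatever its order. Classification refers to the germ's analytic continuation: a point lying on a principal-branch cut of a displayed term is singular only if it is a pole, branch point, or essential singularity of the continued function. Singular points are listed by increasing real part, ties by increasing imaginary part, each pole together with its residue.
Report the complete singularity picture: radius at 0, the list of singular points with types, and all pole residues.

Radius of convergence at 0: 1/6.
At -4/5: an algebraic (square-root) branch point.
At -1/4: a logarithmic branch point.
At 1/6: a pole of order 1; residue -23/840.

Denominator factor (ρ - 1/6): pole of order 1 at 1/6, modulus 1/6.
Branch term (-2/9)*sqrt(1 - ρ/(-4/5)): its argument vanishes at ρ = -4/5, a square-root branch point, modulus 4/5.
Branch term (4)*log(1 - ρ/(-1/4)): its argument vanishes at ρ = -1/4, a logarithmic branch point, modulus 1/4.
The radius of convergence is the smallest modulus among the singular points: 1/6.
The branch terms are analytic at 1/6 and contribute nothing to the residue; only the rational part matters.
At the order-1 pole 1/6 set g(ρ) = (ρ - (1/6))*(rational part) = 37/40 - 40*ρ/7.
Simple pole: residue = g(a) at a = 1/6, which is -23/840.
List the singular points by increasing real part (a conjugate pair: the negative imaginary part first).


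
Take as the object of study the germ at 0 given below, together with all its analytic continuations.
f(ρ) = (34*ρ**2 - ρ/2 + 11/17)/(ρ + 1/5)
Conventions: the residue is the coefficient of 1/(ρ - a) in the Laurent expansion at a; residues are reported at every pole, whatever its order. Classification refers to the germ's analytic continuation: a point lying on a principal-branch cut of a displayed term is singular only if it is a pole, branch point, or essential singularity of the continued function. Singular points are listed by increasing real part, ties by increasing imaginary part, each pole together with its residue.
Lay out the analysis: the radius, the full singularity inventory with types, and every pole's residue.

Radius of convergence at 0: 1/5.
At -1/5: a pole of order 1; residue 1791/850.

Denominator factor (ρ + 1/5): pole of order 1 at -1/5, modulus 1/5.
The radius of convergence is the smallest modulus among the singular points: 1/5.
At the order-1 pole -1/5 set g(ρ) = (ρ - (-1/5))*f(ρ) = 34*ρ**2 - ρ/2 + 11/17.
Simple pole: residue = g(a) at a = -1/5, which is 1791/850.
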